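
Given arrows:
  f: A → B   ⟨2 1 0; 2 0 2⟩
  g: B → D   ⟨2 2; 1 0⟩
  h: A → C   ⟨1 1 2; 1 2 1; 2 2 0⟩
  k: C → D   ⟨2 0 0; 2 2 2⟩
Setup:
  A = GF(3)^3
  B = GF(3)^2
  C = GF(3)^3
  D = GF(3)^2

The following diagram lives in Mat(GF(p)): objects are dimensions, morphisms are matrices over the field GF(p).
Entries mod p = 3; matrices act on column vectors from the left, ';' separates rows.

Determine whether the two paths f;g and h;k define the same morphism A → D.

Answer: COMMUTES

Derivation:
Along f;g (path 1):
  e0=⟨1,0,0⟩ f→⟨2,2⟩ g→⟨2,2⟩
  e1=⟨0,1,0⟩ f→⟨1,0⟩ g→⟨2,1⟩
  e2=⟨0,0,1⟩ f→⟨0,2⟩ g→⟨1,0⟩
  ⟦path⟧₁ = ⟨2 2 1; 2 1 0⟩
Along h;k (path 2):
  e0=⟨1,0,0⟩ h→⟨1,1,2⟩ k→⟨2,2⟩
  e1=⟨0,1,0⟩ h→⟨1,2,2⟩ k→⟨2,1⟩
  e2=⟨0,0,1⟩ h→⟨2,1,0⟩ k→⟨1,0⟩
  ⟦path⟧₂ = ⟨2 2 1; 2 1 0⟩
Equal? same morphism ✓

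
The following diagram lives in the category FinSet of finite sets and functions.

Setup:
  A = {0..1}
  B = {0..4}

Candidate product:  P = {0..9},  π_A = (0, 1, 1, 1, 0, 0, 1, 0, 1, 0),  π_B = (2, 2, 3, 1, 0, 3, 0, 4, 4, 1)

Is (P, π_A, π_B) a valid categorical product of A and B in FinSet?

|A|·|B| = 2·5 = 10;  |P| = 10
Check the pairing map k ↦ (π_A(k), π_B(k)):
  0 -> (0,2)
  1 -> (1,2)
  2 -> (1,3)
  3 -> (1,1)
  4 -> (0,0)
  5 -> (0,3)
  6 -> (1,0)
  7 -> (0,4)
  8 -> (1,4)
  9 -> (0,1)
distinct pairs in image: 10 / 10 needed
  → bijection onto A×B; projections well-typed.

Answer: VALID PRODUCT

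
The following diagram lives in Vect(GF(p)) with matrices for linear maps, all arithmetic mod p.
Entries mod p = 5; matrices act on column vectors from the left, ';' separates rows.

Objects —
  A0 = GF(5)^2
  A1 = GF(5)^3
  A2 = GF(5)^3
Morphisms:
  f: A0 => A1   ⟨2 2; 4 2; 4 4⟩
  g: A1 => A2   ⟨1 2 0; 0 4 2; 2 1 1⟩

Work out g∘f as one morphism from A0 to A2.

Answer: ⟨0 1; 4 1; 2 0⟩

Derivation:
  e0=(1,0) f=>(2,4,4) g=>(0,4,2)
  e1=(0,1) f=>(2,2,4) g=>(1,1,0)
⟦path⟧: ⟨0 1; 4 1; 2 0⟩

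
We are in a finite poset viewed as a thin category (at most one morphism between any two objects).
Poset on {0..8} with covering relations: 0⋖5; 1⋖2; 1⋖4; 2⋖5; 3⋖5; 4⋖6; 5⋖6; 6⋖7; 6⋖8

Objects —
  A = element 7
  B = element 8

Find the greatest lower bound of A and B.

Answer: A∧B = 6

Trace:
Common predecessors of 7,8: {0,1,2,3,4,5,6}
  0 <= 6
  1 <= 6
  2 <= 6
  3 <= 6
  4 <= 6
  5 <= 6
  6 <= 6
glb = 6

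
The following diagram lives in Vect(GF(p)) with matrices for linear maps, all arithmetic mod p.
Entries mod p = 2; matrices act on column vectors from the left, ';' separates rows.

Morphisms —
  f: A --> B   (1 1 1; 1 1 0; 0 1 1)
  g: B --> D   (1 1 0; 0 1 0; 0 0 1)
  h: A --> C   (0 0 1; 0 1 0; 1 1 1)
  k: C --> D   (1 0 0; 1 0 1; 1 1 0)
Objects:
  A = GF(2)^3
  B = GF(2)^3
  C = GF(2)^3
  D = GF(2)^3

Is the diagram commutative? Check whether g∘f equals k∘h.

1) trace f;g:
  e0=(1,0,0) f-->(1,1,0) g-->(0,1,0)
  e1=(0,1,0) f-->(1,1,1) g-->(0,1,1)
  e2=(0,0,1) f-->(1,0,1) g-->(1,0,1)
  result₁ = (0 0 1; 1 1 0; 0 1 1)
2) trace h;k:
  e0=(1,0,0) h-->(0,0,1) k-->(0,1,0)
  e1=(0,1,0) h-->(0,1,1) k-->(0,1,1)
  e2=(0,0,1) h-->(1,0,1) k-->(1,0,1)
  result₂ = (0 0 1; 1 1 0; 0 1 1)
Equal? same morphism ✓

Answer: COMMUTES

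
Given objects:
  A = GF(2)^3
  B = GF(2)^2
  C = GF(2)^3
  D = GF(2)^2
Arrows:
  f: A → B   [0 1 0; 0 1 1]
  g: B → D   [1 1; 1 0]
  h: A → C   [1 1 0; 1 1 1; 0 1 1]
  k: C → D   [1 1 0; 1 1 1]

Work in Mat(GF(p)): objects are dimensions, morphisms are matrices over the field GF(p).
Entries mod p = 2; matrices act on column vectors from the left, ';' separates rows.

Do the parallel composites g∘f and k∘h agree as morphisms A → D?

Answer: COMMUTES

Trace:
Along f;g (path 1):
  e0=(1,0,0) f→(0,0) g→(0,0)
  e1=(0,1,0) f→(1,1) g→(0,1)
  e2=(0,0,1) f→(0,1) g→(1,0)
  ⟦path⟧₁ = [0 0 1; 0 1 0]
Along h;k (path 2):
  e0=(1,0,0) h→(1,1,0) k→(0,0)
  e1=(0,1,0) h→(1,1,1) k→(0,1)
  e2=(0,0,1) h→(0,1,1) k→(1,0)
  ⟦path⟧₂ = [0 0 1; 0 1 0]
Equal? same morphism ✓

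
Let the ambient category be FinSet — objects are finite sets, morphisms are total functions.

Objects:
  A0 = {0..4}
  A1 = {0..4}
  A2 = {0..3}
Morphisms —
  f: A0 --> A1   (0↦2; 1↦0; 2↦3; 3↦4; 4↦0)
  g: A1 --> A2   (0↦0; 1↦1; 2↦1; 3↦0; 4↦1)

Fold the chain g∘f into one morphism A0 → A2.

  0 f-->2 g-->1
  1 f-->0 g-->0
  2 f-->3 g-->0
  3 f-->4 g-->1
  4 f-->0 g-->0
result: (0↦1; 1↦0; 2↦0; 3↦1; 4↦0)

Answer: (0↦1; 1↦0; 2↦0; 3↦1; 4↦0)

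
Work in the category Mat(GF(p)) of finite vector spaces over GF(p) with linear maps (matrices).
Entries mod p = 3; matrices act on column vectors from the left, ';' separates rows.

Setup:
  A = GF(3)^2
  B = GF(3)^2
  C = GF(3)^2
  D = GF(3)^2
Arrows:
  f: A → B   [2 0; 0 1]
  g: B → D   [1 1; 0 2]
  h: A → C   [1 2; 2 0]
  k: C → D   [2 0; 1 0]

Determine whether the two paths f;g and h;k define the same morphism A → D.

Answer: DOES NOT COMMUTE

Trace:
Along f;g (path 1):
  e0=[1,0] f→[2,0] g→[2,0]
  e1=[0,1] f→[0,1] g→[1,2]
  ⟦path⟧₁ = [2 1; 0 2]
Along h;k (path 2):
  e0=[1,0] h→[1,2] k→[2,1]
  e1=[0,1] h→[2,0] k→[1,2]
  ⟦path⟧₂ = [2 1; 1 2]
Equal? NO — does not commute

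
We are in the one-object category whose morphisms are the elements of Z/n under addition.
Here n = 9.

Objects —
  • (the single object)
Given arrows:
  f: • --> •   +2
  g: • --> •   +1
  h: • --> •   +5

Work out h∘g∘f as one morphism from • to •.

Answer: +8

Derivation:
  0 +2≡2 +1≡3 +5≡8  (mod 9)
result: +8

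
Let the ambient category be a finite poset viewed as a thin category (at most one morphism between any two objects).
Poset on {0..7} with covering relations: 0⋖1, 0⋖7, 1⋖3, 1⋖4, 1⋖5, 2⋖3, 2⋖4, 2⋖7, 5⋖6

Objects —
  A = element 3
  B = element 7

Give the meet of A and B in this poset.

Common predecessors of 3,7: {0,2}
  maximal lower bounds 0 and 2 are incomparable: neither 0≤2 nor 2≤0
→ no greatest lower bound exists

Answer: NO MEET EXISTS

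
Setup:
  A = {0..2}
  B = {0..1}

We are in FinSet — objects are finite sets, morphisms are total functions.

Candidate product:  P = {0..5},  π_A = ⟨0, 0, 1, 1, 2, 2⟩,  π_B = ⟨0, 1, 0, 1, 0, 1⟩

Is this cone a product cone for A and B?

Answer: VALID PRODUCT

Derivation:
|A|·|B| = 3·2 = 6;  |P| = 6
Check the pairing map k ↦ (π_A(k), π_B(k)):
  0 -> (0,0)
  1 -> (0,1)
  2 -> (1,0)
  3 -> (1,1)
  4 -> (2,0)
  5 -> (2,1)
distinct pairs in image: 6 / 6 needed
  → bijection onto A×B; projections well-typed.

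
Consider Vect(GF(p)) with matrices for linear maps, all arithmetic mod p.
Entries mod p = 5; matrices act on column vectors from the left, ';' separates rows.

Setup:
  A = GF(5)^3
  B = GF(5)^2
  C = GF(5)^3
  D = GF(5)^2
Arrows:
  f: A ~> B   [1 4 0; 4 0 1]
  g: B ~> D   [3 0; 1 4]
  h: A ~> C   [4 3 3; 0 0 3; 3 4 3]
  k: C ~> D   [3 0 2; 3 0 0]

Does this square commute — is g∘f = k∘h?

1) trace f;g:
  e0=[1,0,0] f~>[1,4] g~>[3,2]
  e1=[0,1,0] f~>[4,0] g~>[2,4]
  e2=[0,0,1] f~>[0,1] g~>[0,4]
  result₁ = [3 2 0; 2 4 4]
2) trace h;k:
  e0=[1,0,0] h~>[4,0,3] k~>[3,2]
  e1=[0,1,0] h~>[3,0,4] k~>[2,4]
  e2=[0,0,1] h~>[3,3,3] k~>[0,4]
  result₂ = [3 2 0; 2 4 4]
Equal? equal; square commutes

Answer: COMMUTES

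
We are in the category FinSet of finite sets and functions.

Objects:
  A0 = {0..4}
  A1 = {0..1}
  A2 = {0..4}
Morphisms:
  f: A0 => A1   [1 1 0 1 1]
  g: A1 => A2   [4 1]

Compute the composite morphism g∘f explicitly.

Answer: [1 1 4 1 1]

Derivation:
  0 f=>1 g=>1
  1 f=>1 g=>1
  2 f=>0 g=>4
  3 f=>1 g=>1
  4 f=>1 g=>1
⟦path⟧: [1 1 4 1 1]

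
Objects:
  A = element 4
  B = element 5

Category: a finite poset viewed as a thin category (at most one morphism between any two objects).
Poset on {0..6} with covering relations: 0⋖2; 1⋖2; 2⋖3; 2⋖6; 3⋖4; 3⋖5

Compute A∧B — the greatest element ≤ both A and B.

{x : x<=A ∧ x<=B} = {0,1,2,3}  (A=4, B=5)
  0 <= 3
  1 <= 3
  2 <= 3
  3 <= 3
glb = 3

Answer: A∧B = 3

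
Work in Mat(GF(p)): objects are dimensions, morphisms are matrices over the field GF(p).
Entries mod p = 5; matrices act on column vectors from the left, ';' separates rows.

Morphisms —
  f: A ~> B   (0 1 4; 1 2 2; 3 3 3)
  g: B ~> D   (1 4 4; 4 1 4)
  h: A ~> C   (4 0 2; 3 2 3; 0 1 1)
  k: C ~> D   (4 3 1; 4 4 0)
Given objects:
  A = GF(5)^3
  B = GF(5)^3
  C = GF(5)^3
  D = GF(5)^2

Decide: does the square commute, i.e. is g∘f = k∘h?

Path 1 = f;g:
  e0=[1,0,0] f~>[0,1,3] g~>[1,3]
  e1=[0,1,0] f~>[1,2,3] g~>[1,3]
  e2=[0,0,1] f~>[4,2,3] g~>[4,0]
  composite₁ = (1 1 4; 3 3 0)
Path 2 = h;k:
  e0=[1,0,0] h~>[4,3,0] k~>[0,3]
  e1=[0,1,0] h~>[0,2,1] k~>[2,3]
  e2=[0,0,1] h~>[2,3,1] k~>[3,0]
  composite₂ = (0 2 3; 3 3 0)
Equal? differ; not commutative

Answer: DOES NOT COMMUTE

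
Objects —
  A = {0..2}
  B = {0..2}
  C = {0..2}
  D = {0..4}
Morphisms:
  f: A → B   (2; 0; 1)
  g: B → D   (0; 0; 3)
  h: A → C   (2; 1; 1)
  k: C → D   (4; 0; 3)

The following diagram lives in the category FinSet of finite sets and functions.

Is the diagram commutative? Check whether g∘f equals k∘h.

Answer: COMMUTES

Derivation:
1) trace f;g:
  0 f→2 g→3
  1 f→0 g→0
  2 f→1 g→0
  ⟦path⟧₁ = (3; 0; 0)
2) trace h;k:
  0 h→2 k→3
  1 h→1 k→0
  2 h→1 k→0
  ⟦path⟧₂ = (3; 0; 0)
Equal? equal; square commutes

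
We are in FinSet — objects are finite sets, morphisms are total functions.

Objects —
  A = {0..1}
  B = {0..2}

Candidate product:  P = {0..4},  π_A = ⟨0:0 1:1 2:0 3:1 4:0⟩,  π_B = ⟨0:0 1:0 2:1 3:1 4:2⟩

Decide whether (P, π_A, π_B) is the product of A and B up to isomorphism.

Answer: NOT A VALID PRODUCT — |P|=5 ≠ |A|·|B|=6

Derivation:
|A|·|B| = 2·3 = 6;  |P| = 5
  → cardinalities differ; no bijection possible.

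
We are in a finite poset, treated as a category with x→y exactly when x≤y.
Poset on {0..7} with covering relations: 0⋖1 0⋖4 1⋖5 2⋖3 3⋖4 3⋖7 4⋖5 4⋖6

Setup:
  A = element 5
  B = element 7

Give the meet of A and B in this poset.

Answer: A∧B = 3

Derivation:
Common predecessors of 5,7: {2,3}
  2 <= 3
  3 <= 3
glb = 3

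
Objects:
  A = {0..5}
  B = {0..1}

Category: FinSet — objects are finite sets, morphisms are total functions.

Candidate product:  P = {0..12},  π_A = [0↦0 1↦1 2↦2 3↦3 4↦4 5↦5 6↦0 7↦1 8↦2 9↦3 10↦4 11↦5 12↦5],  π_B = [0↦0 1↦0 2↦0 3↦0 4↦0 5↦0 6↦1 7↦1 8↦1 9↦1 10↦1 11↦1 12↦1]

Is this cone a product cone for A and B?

|A|·|B| = 6·2 = 12;  |P| = 13
  → cardinalities differ; no bijection possible.

Answer: NOT A VALID PRODUCT — |P|=13 ≠ |A|·|B|=12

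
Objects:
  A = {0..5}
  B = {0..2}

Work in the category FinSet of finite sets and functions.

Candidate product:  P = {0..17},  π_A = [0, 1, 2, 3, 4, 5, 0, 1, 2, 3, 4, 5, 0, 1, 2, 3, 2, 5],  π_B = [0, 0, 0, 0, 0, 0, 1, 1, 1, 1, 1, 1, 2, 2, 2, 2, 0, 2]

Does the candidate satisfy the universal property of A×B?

|A|·|B| = 6·3 = 18;  |P| = 18
Check the pairing map k ↦ (π_A(k), π_B(k)):
  0 : (0,0)
  1 : (1,0)
  2 : (2,0)
  3 : (3,0)
  4 : (4,0)
  5 : (5,0)
  6 : (0,1)
  7 : (1,1)
  8 : (2,1)
  9 : (3,1)
  10 : (4,1)
  11 : (5,1)
  12 : (0,2)
  13 : (1,2)
  14 : (2,2)
  15 : (3,2)
  16 : (2,0)  ✗ repeats pair of k=2
  17 : (5,2)
distinct pairs in image: 17 / 18 needed
  → (2,0) hit at k=2 and k=16

Answer: NOT A VALID PRODUCT — duplicate pair at indices 2,16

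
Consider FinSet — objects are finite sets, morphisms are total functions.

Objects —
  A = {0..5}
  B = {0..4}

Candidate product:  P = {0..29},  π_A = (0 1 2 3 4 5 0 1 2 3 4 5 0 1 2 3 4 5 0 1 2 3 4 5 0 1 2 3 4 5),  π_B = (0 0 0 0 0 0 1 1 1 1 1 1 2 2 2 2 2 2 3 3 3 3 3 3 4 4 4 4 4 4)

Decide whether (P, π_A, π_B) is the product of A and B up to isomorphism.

|A|·|B| = 6·5 = 30;  |P| = 30
Check the pairing map k ↦ (π_A(k), π_B(k)):
  0 ↦ (0,0)
  1 ↦ (1,0)
  2 ↦ (2,0)
  3 ↦ (3,0)
  4 ↦ (4,0)
  5 ↦ (5,0)
  6 ↦ (0,1)
  7 ↦ (1,1)
  8 ↦ (2,1)
  9 ↦ (3,1)
  10 ↦ (4,1)
  11 ↦ (5,1)
  12 ↦ (0,2)
  13 ↦ (1,2)
  14 ↦ (2,2)
  15 ↦ (3,2)
  16 ↦ (4,2)
  17 ↦ (5,2)
  18 ↦ (0,3)
  19 ↦ (1,3)
  20 ↦ (2,3)
  21 ↦ (3,3)
  22 ↦ (4,3)
  23 ↦ (5,3)
  24 ↦ (0,4)
  25 ↦ (1,4)
  26 ↦ (2,4)
  27 ↦ (3,4)
  28 ↦ (4,4)
  29 ↦ (5,4)
distinct pairs in image: 30 / 30 needed
  → bijection onto A×B; projections well-typed.

Answer: VALID PRODUCT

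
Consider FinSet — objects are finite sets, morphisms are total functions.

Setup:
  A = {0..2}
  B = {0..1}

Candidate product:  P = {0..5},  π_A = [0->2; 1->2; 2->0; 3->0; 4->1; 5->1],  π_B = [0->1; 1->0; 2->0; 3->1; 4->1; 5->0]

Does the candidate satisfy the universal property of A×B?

|A|·|B| = 3·2 = 6;  |P| = 6
Check the pairing map k ↦ (π_A(k), π_B(k)):
  0 -> (2,1)
  1 -> (2,0)
  2 -> (0,0)
  3 -> (0,1)
  4 -> (1,1)
  5 -> (1,0)
distinct pairs in image: 6 / 6 needed
  → bijection onto A×B; projections well-typed.

Answer: VALID PRODUCT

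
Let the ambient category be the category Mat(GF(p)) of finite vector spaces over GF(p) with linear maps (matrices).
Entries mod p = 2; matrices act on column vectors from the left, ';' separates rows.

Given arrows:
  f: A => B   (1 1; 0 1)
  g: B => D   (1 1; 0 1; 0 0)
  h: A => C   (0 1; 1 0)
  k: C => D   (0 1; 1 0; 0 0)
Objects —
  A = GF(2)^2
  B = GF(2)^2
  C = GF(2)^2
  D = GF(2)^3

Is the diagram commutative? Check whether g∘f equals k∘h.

Answer: COMMUTES

Trace:
Path 1 = f;g:
  e0=⟨1,0⟩ f=>⟨1,0⟩ g=>⟨1,0,0⟩
  e1=⟨0,1⟩ f=>⟨1,1⟩ g=>⟨0,1,0⟩
  composite₁ = (1 0; 0 1; 0 0)
Path 2 = h;k:
  e0=⟨1,0⟩ h=>⟨0,1⟩ k=>⟨1,0,0⟩
  e1=⟨0,1⟩ h=>⟨1,0⟩ k=>⟨0,1,0⟩
  composite₂ = (1 0; 0 1; 0 0)
Equal? same morphism ✓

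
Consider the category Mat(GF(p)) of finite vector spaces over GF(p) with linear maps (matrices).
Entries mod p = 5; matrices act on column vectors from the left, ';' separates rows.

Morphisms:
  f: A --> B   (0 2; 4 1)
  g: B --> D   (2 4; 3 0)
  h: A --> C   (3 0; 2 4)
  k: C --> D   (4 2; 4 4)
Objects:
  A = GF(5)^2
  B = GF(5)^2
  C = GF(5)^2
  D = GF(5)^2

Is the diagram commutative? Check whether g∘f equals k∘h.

Answer: COMMUTES

Derivation:
Along f;g (path 1):
  e0=[1,0] f-->[0,4] g-->[1,0]
  e1=[0,1] f-->[2,1] g-->[3,1]
  result₁ = (1 3; 0 1)
Along h;k (path 2):
  e0=[1,0] h-->[3,2] k-->[1,0]
  e1=[0,1] h-->[0,4] k-->[3,1]
  result₂ = (1 3; 0 1)
Equal? YES — commutes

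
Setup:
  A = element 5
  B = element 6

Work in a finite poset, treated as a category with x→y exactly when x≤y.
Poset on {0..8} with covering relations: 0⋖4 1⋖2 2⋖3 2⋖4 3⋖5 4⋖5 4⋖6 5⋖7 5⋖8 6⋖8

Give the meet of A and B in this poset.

Answer: A∧B = 4

Trace:
{x : x≤A ∧ x≤B} = {0,1,2,4}  (A=5, B=6)
  0 ≤ 4
  1 ≤ 4
  2 ≤ 4
  4 ≤ 4
glb = 4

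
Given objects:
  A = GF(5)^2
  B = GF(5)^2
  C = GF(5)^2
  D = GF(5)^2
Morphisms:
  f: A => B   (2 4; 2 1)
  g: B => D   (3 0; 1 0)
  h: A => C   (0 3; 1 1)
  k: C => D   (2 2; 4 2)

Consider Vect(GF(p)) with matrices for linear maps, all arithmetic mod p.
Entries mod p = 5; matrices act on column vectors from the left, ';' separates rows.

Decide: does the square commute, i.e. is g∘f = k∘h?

Along f;g (path 1):
  e0=⟨1,0⟩ f=>⟨2,2⟩ g=>⟨1,2⟩
  e1=⟨0,1⟩ f=>⟨4,1⟩ g=>⟨2,4⟩
  ⟦path⟧₁ = (1 2; 2 4)
Along h;k (path 2):
  e0=⟨1,0⟩ h=>⟨0,1⟩ k=>⟨2,2⟩
  e1=⟨0,1⟩ h=>⟨3,1⟩ k=>⟨3,4⟩
  ⟦path⟧₂ = (2 3; 2 4)
Equal? NO — does not commute

Answer: DOES NOT COMMUTE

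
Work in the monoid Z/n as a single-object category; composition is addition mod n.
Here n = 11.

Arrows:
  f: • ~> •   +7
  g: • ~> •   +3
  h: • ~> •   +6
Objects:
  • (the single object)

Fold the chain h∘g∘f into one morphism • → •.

Answer: +5

Work:
  0 +7≡7 +3≡10 +6≡5  (mod 11)
result: +5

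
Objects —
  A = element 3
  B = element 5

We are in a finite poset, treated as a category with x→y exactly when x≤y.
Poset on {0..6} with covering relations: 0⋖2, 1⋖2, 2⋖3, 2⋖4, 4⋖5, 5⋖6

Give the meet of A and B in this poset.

Lower bounds of A=3 and B=5: {0,1,2}
  0 ≤ 2
  1 ≤ 2
  2 ≤ 2
glb = 2

Answer: A∧B = 2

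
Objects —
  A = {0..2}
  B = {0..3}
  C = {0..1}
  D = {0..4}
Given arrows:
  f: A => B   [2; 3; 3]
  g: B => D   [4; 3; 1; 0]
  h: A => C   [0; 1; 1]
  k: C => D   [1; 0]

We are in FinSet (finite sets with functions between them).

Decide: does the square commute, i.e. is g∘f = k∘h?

Along f;g (path 1):
  0 f=>2 g=>1
  1 f=>3 g=>0
  2 f=>3 g=>0
  composite₁ = [1; 0; 0]
Along h;k (path 2):
  0 h=>0 k=>1
  1 h=>1 k=>0
  2 h=>1 k=>0
  composite₂ = [1; 0; 0]
Equal? equal; square commutes

Answer: COMMUTES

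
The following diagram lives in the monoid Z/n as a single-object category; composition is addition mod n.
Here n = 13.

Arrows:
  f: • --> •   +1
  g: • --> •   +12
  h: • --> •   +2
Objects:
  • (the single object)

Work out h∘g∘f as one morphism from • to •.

Answer: +2

Trace:
  0 +1≡1 +12≡0 +2≡2  (mod 13)
composite: +2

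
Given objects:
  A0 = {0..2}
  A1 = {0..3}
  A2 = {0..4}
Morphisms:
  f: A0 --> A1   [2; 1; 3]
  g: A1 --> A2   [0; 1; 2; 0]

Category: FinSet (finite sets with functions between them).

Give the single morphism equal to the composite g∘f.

Answer: [2; 1; 0]

Derivation:
  0 f-->2 g-->2
  1 f-->1 g-->1
  2 f-->3 g-->0
composite: [2; 1; 0]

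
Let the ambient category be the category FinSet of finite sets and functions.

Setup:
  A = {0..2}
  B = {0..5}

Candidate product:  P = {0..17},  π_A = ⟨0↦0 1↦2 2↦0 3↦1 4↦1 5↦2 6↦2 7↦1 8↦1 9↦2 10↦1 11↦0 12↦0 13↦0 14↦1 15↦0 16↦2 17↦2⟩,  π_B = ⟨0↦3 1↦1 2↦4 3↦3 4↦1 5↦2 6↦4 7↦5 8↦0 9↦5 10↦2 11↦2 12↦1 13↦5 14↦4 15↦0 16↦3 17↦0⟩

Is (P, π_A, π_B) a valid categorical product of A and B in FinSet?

|A|·|B| = 3·6 = 18;  |P| = 18
Check the pairing map k ↦ (π_A(k), π_B(k)):
  0 ↦ (0,3)
  1 ↦ (2,1)
  2 ↦ (0,4)
  3 ↦ (1,3)
  4 ↦ (1,1)
  5 ↦ (2,2)
  6 ↦ (2,4)
  7 ↦ (1,5)
  8 ↦ (1,0)
  9 ↦ (2,5)
  10 ↦ (1,2)
  11 ↦ (0,2)
  12 ↦ (0,1)
  13 ↦ (0,5)
  14 ↦ (1,4)
  15 ↦ (0,0)
  16 ↦ (2,3)
  17 ↦ (2,0)
distinct pairs in image: 18 / 18 needed
  → bijection onto A×B; projections well-typed.

Answer: VALID PRODUCT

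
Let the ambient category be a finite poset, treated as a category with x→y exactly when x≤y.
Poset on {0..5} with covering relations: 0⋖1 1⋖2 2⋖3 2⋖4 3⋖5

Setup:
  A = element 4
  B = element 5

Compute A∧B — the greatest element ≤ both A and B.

Answer: A∧B = 2

Derivation:
Common predecessors of 4,5: {0,1,2}
  0 ≤ 2
  1 ≤ 2
  2 ≤ 2
glb = 2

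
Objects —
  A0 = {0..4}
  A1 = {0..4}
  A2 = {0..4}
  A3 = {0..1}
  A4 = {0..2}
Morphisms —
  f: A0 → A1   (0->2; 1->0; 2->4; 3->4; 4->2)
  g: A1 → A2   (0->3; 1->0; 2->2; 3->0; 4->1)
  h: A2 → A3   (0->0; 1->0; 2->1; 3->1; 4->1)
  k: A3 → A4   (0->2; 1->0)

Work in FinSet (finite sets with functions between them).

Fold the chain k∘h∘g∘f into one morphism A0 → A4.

  0 f→2 g→2 h→1 k→0
  1 f→0 g→3 h→1 k→0
  2 f→4 g→1 h→0 k→2
  3 f→4 g→1 h→0 k→2
  4 f→2 g→2 h→1 k→0
composite: (0->0; 1->0; 2->2; 3->2; 4->0)

Answer: (0->0; 1->0; 2->2; 3->2; 4->0)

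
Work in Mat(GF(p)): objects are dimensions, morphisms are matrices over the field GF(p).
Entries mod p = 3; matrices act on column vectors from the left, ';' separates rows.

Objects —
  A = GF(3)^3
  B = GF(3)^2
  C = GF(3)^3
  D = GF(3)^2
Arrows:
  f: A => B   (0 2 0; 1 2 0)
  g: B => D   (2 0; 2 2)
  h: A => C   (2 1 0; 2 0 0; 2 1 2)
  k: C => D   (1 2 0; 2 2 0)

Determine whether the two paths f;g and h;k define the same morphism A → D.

Answer: COMMUTES

Trace:
Along f;g (path 1):
  e0=⟨1,0,0⟩ f=>⟨0,1⟩ g=>⟨0,2⟩
  e1=⟨0,1,0⟩ f=>⟨2,2⟩ g=>⟨1,2⟩
  e2=⟨0,0,1⟩ f=>⟨0,0⟩ g=>⟨0,0⟩
  composite₁ = (0 1 0; 2 2 0)
Along h;k (path 2):
  e0=⟨1,0,0⟩ h=>⟨2,2,2⟩ k=>⟨0,2⟩
  e1=⟨0,1,0⟩ h=>⟨1,0,1⟩ k=>⟨1,2⟩
  e2=⟨0,0,1⟩ h=>⟨0,0,2⟩ k=>⟨0,0⟩
  composite₂ = (0 1 0; 2 2 0)
Equal? equal; square commutes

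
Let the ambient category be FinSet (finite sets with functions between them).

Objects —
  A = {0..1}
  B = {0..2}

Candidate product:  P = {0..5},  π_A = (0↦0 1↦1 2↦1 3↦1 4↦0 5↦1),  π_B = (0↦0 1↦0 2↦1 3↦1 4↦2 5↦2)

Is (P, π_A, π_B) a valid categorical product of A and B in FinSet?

Answer: NOT A VALID PRODUCT — duplicate pair at indices 3,2

Derivation:
|A|·|B| = 2·3 = 6;  |P| = 6
Check the pairing map k ↦ (π_A(k), π_B(k)):
  0 ↦ (0,0)
  1 ↦ (1,0)
  2 ↦ (1,1)
  3 ↦ (1,1)  ✗ repeats pair of k=2
  4 ↦ (0,2)
  5 ↦ (1,2)
distinct pairs in image: 5 / 6 needed
  → (1,1) hit at k=2 and k=3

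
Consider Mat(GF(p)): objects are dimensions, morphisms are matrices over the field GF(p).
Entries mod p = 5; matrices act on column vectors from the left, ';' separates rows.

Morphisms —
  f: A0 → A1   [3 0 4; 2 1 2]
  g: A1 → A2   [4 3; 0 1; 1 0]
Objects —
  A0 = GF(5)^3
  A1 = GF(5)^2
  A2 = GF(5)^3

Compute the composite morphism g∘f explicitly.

  e0=(1,0,0) f→(3,2) g→(3,2,3)
  e1=(0,1,0) f→(0,1) g→(3,1,0)
  e2=(0,0,1) f→(4,2) g→(2,2,4)
⟦path⟧: [3 3 2; 2 1 2; 3 0 4]

Answer: [3 3 2; 2 1 2; 3 0 4]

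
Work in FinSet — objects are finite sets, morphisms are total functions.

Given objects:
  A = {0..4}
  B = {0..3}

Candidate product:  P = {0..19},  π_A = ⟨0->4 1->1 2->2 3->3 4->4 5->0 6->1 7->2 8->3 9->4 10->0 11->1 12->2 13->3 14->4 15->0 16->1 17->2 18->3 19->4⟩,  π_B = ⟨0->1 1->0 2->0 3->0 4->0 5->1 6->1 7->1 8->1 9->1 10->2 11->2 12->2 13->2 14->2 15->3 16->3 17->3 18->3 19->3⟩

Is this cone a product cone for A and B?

Answer: NOT A VALID PRODUCT — duplicate pair at indices 9,0

Work:
|A|·|B| = 5·4 = 20;  |P| = 20
Check the pairing map k ↦ (π_A(k), π_B(k)):
  0 -> (4,1)
  1 -> (1,0)
  2 -> (2,0)
  3 -> (3,0)
  4 -> (4,0)
  5 -> (0,1)
  6 -> (1,1)
  7 -> (2,1)
  8 -> (3,1)
  9 -> (4,1)  ✗ repeats pair of k=0
  10 -> (0,2)
  11 -> (1,2)
  12 -> (2,2)
  13 -> (3,2)
  14 -> (4,2)
  15 -> (0,3)
  16 -> (1,3)
  17 -> (2,3)
  18 -> (3,3)
  19 -> (4,3)
distinct pairs in image: 19 / 20 needed
  → (4,1) hit at k=0 and k=9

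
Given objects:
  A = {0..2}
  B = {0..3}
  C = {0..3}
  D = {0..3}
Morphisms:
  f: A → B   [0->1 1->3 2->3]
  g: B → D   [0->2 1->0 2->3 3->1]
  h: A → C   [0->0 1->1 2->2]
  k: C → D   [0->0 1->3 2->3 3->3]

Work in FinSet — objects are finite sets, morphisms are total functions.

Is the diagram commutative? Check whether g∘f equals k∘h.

Path 1 = f;g:
  0 f→1 g→0
  1 f→3 g→1
  2 f→3 g→1
  result₁ = [0->0 1->1 2->1]
Path 2 = h;k:
  0 h→0 k→0
  1 h→1 k→3
  2 h→2 k→3
  result₂ = [0->0 1->3 2->3]
Equal? differ; not commutative

Answer: DOES NOT COMMUTE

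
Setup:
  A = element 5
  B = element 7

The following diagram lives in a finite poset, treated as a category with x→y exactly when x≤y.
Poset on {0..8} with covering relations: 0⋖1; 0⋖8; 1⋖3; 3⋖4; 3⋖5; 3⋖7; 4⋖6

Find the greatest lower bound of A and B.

Common predecessors of 5,7: {0,1,3}
  0 ⊑ 3
  1 ⊑ 3
  3 ⊑ 3
glb = 3

Answer: A∧B = 3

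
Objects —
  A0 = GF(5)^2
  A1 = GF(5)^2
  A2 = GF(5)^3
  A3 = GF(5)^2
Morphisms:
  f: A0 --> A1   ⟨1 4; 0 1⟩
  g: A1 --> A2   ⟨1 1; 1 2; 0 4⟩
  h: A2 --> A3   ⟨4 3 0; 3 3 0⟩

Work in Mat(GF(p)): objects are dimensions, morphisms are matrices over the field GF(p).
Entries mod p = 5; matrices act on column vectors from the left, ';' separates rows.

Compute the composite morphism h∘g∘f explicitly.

Answer: ⟨2 3; 1 3⟩

Work:
  e0=(1,0) f-->(1,0) g-->(1,1,0) h-->(2,1)
  e1=(0,1) f-->(4,1) g-->(0,1,4) h-->(3,3)
⟦path⟧: ⟨2 3; 1 3⟩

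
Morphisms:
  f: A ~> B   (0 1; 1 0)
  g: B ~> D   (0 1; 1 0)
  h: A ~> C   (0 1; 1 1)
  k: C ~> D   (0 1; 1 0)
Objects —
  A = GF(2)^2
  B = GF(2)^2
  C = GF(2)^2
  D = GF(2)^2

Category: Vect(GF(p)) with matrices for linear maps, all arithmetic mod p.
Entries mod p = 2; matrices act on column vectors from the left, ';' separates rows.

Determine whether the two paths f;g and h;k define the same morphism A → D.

Answer: DOES NOT COMMUTE

Trace:
Along f;g (path 1):
  e0=⟨1,0⟩ f~>⟨0,1⟩ g~>⟨1,0⟩
  e1=⟨0,1⟩ f~>⟨1,0⟩ g~>⟨0,1⟩
  result₁ = (1 0; 0 1)
Along h;k (path 2):
  e0=⟨1,0⟩ h~>⟨0,1⟩ k~>⟨1,0⟩
  e1=⟨0,1⟩ h~>⟨1,1⟩ k~>⟨1,1⟩
  result₂ = (1 1; 0 1)
Equal? differ; not commutative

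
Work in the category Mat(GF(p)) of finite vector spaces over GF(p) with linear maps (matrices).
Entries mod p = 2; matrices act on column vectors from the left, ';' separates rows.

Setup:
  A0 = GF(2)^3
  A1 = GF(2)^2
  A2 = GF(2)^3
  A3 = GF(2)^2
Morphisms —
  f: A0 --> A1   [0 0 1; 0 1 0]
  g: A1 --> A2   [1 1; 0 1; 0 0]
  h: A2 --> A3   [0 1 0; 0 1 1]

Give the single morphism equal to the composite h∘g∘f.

Answer: [0 1 0; 0 1 0]

Derivation:
  e0=[1,0,0] f-->[0,0] g-->[0,0,0] h-->[0,0]
  e1=[0,1,0] f-->[0,1] g-->[1,1,0] h-->[1,1]
  e2=[0,0,1] f-->[1,0] g-->[1,0,0] h-->[0,0]
⟦path⟧: [0 1 0; 0 1 0]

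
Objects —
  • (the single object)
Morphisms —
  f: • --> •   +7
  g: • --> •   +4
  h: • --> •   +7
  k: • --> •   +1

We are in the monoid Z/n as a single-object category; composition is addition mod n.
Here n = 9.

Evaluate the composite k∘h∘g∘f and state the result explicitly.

Answer: +1

Work:
  0 +7≡7 +4≡2 +7≡0 +1≡1  (mod 9)
result: +1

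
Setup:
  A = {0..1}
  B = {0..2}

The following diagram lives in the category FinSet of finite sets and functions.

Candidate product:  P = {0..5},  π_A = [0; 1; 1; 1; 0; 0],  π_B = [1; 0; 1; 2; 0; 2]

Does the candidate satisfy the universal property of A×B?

Answer: VALID PRODUCT

Work:
|A|·|B| = 2·3 = 6;  |P| = 6
Check the pairing map k ↦ (π_A(k), π_B(k)):
  0 ↦ (0,1)
  1 ↦ (1,0)
  2 ↦ (1,1)
  3 ↦ (1,2)
  4 ↦ (0,0)
  5 ↦ (0,2)
distinct pairs in image: 6 / 6 needed
  → bijection onto A×B; projections well-typed.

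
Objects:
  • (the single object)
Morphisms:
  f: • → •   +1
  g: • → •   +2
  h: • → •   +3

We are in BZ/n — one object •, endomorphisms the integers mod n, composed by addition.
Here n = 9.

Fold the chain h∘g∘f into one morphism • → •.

  0 +1≡1 +2≡3 +3≡6  (mod 9)
result: +6

Answer: +6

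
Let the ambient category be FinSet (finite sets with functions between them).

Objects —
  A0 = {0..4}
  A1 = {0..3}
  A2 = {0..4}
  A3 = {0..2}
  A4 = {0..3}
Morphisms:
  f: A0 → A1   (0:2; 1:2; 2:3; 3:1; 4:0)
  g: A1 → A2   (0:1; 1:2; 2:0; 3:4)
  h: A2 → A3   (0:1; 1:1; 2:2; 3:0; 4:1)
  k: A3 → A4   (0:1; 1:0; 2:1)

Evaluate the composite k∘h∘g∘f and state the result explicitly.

  0 f→2 g→0 h→1 k→0
  1 f→2 g→0 h→1 k→0
  2 f→3 g→4 h→1 k→0
  3 f→1 g→2 h→2 k→1
  4 f→0 g→1 h→1 k→0
composite: (0:0; 1:0; 2:0; 3:1; 4:0)

Answer: (0:0; 1:0; 2:0; 3:1; 4:0)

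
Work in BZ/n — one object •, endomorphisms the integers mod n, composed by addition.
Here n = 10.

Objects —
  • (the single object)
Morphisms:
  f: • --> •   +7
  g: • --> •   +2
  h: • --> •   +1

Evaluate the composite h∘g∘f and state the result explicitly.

Answer: +0

Trace:
  0 +7≡7 +2≡9 +1≡0  (mod 10)
⟦path⟧: +0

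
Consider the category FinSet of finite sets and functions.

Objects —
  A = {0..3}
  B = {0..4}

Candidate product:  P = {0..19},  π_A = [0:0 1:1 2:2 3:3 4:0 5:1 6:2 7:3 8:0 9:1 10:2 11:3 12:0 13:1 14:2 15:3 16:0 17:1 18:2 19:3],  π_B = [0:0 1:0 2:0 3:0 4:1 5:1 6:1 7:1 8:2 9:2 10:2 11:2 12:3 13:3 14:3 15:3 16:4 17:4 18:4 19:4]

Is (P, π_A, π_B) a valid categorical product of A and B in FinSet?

Answer: VALID PRODUCT

Work:
|A|·|B| = 4·5 = 20;  |P| = 20
Check the pairing map k ↦ (π_A(k), π_B(k)):
  0 : (0,0)
  1 : (1,0)
  2 : (2,0)
  3 : (3,0)
  4 : (0,1)
  5 : (1,1)
  6 : (2,1)
  7 : (3,1)
  8 : (0,2)
  9 : (1,2)
  10 : (2,2)
  11 : (3,2)
  12 : (0,3)
  13 : (1,3)
  14 : (2,3)
  15 : (3,3)
  16 : (0,4)
  17 : (1,4)
  18 : (2,4)
  19 : (3,4)
distinct pairs in image: 20 / 20 needed
  → bijection onto A×B; projections well-typed.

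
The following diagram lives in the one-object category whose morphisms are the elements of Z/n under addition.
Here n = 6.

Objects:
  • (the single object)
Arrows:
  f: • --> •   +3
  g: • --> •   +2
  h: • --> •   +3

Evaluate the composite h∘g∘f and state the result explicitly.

Answer: +2

Work:
  0 +3≡3 +2≡5 +3≡2  (mod 6)
⟦path⟧: +2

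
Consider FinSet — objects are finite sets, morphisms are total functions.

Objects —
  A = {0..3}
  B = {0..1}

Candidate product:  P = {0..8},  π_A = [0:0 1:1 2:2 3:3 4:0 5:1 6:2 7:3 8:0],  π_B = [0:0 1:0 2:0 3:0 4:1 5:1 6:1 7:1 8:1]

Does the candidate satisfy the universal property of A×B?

|A|·|B| = 4·2 = 8;  |P| = 9
  → cardinalities differ; no bijection possible.

Answer: NOT A VALID PRODUCT — |P|=9 ≠ |A|·|B|=8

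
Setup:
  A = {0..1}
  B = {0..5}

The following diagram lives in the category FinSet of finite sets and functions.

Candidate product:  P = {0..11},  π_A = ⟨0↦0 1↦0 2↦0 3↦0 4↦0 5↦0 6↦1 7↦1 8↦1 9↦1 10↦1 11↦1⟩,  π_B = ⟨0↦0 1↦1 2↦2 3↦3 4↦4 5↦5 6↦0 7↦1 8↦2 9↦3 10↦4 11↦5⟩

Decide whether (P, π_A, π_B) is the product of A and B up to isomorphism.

|A|·|B| = 2·6 = 12;  |P| = 12
Check the pairing map k ↦ (π_A(k), π_B(k)):
  0 ↦ (0,0)
  1 ↦ (0,1)
  2 ↦ (0,2)
  3 ↦ (0,3)
  4 ↦ (0,4)
  5 ↦ (0,5)
  6 ↦ (1,0)
  7 ↦ (1,1)
  8 ↦ (1,2)
  9 ↦ (1,3)
  10 ↦ (1,4)
  11 ↦ (1,5)
distinct pairs in image: 12 / 12 needed
  → bijection onto A×B; projections well-typed.

Answer: VALID PRODUCT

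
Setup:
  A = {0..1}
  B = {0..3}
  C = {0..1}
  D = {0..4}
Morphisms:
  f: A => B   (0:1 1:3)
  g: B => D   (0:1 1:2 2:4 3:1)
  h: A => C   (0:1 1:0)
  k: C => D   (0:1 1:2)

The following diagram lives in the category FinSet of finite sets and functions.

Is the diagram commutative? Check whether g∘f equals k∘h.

Answer: COMMUTES

Trace:
1) trace f;g:
  0 f=>1 g=>2
  1 f=>3 g=>1
  result₁ = (0:2 1:1)
2) trace h;k:
  0 h=>1 k=>2
  1 h=>0 k=>1
  result₂ = (0:2 1:1)
Equal? YES — commutes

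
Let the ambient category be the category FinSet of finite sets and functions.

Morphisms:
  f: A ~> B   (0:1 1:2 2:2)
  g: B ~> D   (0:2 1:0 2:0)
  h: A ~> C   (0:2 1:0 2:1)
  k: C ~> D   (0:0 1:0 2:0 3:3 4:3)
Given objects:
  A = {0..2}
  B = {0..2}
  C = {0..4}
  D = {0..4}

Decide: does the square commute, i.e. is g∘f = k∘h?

Along f;g (path 1):
  0 f~>1 g~>0
  1 f~>2 g~>0
  2 f~>2 g~>0
  result₁ = (0:0 1:0 2:0)
Along h;k (path 2):
  0 h~>2 k~>0
  1 h~>0 k~>0
  2 h~>1 k~>0
  result₂ = (0:0 1:0 2:0)
Equal? YES — commutes

Answer: COMMUTES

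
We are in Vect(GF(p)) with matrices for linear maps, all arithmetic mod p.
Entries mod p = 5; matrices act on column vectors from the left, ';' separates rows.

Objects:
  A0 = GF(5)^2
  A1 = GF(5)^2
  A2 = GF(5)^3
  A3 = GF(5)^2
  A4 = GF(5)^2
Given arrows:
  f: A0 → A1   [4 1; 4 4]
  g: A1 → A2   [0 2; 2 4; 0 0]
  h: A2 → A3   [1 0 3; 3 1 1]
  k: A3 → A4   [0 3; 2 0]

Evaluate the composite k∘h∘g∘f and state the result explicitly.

Answer: [4 1; 1 1]

Work:
  e0=[1,0] f→[4,4] g→[3,4,0] h→[3,3] k→[4,1]
  e1=[0,1] f→[1,4] g→[3,3,0] h→[3,2] k→[1,1]
composite: [4 1; 1 1]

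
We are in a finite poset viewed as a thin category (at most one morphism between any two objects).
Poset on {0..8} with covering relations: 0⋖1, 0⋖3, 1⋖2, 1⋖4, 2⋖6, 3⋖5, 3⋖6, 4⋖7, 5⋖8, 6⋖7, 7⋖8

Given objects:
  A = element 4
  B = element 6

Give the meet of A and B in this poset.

Lower bounds of A=4 and B=6: {0,1}
  0 <= 1
  1 <= 1
glb = 1

Answer: A∧B = 1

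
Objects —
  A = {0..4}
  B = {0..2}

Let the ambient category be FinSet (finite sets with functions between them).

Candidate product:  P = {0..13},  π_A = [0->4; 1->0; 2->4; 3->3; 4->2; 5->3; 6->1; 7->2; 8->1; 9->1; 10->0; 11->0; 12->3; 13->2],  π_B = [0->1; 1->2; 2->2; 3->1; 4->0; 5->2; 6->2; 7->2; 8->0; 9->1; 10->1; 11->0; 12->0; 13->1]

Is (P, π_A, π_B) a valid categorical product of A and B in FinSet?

|A|·|B| = 5·3 = 15;  |P| = 14
  → cardinalities differ; no bijection possible.

Answer: NOT A VALID PRODUCT — |P|=14 ≠ |A|·|B|=15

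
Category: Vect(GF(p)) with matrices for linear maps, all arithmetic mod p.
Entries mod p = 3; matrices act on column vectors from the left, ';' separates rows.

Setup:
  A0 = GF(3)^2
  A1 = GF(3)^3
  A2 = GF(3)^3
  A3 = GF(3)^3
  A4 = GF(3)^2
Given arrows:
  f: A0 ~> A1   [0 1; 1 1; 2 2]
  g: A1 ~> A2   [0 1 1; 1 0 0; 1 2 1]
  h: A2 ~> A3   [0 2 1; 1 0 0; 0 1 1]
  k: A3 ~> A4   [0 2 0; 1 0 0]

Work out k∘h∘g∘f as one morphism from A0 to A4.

Answer: [0 0; 1 1]

Trace:
  e0=(1,0) f~>(0,1,2) g~>(0,0,1) h~>(1,0,1) k~>(0,1)
  e1=(0,1) f~>(1,1,2) g~>(0,1,2) h~>(1,0,0) k~>(0,1)
result: [0 0; 1 1]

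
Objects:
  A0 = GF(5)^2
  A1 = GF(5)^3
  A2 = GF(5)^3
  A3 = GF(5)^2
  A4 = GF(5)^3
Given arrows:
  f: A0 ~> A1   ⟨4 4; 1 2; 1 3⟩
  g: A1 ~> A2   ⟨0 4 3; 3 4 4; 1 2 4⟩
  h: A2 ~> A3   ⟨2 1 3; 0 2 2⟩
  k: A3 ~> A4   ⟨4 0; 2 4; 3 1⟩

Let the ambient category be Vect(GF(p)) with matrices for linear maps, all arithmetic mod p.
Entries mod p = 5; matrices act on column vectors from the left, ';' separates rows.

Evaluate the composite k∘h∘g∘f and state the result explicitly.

Answer: ⟨1 4; 3 3; 2 2⟩

Derivation:
  e0=(1,0) f~>(4,1,1) g~>(2,0,0) h~>(4,0) k~>(1,3,2)
  e1=(0,1) f~>(4,2,3) g~>(2,2,0) h~>(1,4) k~>(4,3,2)
⟦path⟧: ⟨1 4; 3 3; 2 2⟩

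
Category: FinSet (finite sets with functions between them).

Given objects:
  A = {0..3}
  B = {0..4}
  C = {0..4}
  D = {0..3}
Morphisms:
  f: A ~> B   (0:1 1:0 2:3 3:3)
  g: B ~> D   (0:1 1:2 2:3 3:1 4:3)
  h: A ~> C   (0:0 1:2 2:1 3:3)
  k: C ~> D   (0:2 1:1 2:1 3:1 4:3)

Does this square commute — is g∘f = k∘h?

Answer: COMMUTES

Work:
Path 1 = f;g:
  0 f~>1 g~>2
  1 f~>0 g~>1
  2 f~>3 g~>1
  3 f~>3 g~>1
  ⟦path⟧₁ = (0:2 1:1 2:1 3:1)
Path 2 = h;k:
  0 h~>0 k~>2
  1 h~>2 k~>1
  2 h~>1 k~>1
  3 h~>3 k~>1
  ⟦path⟧₂ = (0:2 1:1 2:1 3:1)
Equal? YES — commutes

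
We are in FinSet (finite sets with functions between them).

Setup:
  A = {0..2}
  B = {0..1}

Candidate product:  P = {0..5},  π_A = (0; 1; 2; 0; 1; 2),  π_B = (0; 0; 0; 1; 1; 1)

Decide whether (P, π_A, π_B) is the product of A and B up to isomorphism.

Answer: VALID PRODUCT

Trace:
|A|·|B| = 3·2 = 6;  |P| = 6
Check the pairing map k ↦ (π_A(k), π_B(k)):
  0 : (0,0)
  1 : (1,0)
  2 : (2,0)
  3 : (0,1)
  4 : (1,1)
  5 : (2,1)
distinct pairs in image: 6 / 6 needed
  → bijection onto A×B; projections well-typed.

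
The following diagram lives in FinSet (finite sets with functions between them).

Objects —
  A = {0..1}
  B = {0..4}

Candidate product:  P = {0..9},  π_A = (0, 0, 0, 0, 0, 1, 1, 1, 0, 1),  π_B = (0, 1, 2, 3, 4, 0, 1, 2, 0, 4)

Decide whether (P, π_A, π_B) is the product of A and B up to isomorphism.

|A|·|B| = 2·5 = 10;  |P| = 10
Check the pairing map k ↦ (π_A(k), π_B(k)):
  0 -> (0,0)
  1 -> (0,1)
  2 -> (0,2)
  3 -> (0,3)
  4 -> (0,4)
  5 -> (1,0)
  6 -> (1,1)
  7 -> (1,2)
  8 -> (0,0)  ✗ repeats pair of k=0
  9 -> (1,4)
distinct pairs in image: 9 / 10 needed
  → (0,0) hit at k=0 and k=8

Answer: NOT A VALID PRODUCT — duplicate pair at indices 0,8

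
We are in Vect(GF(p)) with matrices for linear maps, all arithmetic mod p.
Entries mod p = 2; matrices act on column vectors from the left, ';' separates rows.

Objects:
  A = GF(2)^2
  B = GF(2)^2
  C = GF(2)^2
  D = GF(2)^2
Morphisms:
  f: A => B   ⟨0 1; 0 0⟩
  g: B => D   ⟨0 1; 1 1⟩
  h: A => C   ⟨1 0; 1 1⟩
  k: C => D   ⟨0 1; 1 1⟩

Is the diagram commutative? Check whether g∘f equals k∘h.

Along f;g (path 1):
  e0=⟨1,0⟩ f=>⟨0,0⟩ g=>⟨0,0⟩
  e1=⟨0,1⟩ f=>⟨1,0⟩ g=>⟨0,1⟩
  composite₁ = ⟨0 0; 0 1⟩
Along h;k (path 2):
  e0=⟨1,0⟩ h=>⟨1,1⟩ k=>⟨1,0⟩
  e1=⟨0,1⟩ h=>⟨0,1⟩ k=>⟨1,1⟩
  composite₂ = ⟨1 1; 0 1⟩
Equal? differ; not commutative

Answer: DOES NOT COMMUTE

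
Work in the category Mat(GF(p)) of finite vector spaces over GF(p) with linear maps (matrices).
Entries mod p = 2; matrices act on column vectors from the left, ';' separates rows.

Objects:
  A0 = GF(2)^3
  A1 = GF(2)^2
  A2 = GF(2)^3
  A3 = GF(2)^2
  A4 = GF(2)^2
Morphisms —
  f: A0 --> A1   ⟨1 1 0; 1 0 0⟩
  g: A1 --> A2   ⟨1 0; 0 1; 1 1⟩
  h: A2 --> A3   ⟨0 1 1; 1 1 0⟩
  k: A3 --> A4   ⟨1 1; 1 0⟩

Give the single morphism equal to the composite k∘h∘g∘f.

  e0=⟨1,0,0⟩ f-->⟨1,1⟩ g-->⟨1,1,0⟩ h-->⟨1,0⟩ k-->⟨1,1⟩
  e1=⟨0,1,0⟩ f-->⟨1,0⟩ g-->⟨1,0,1⟩ h-->⟨1,1⟩ k-->⟨0,1⟩
  e2=⟨0,0,1⟩ f-->⟨0,0⟩ g-->⟨0,0,0⟩ h-->⟨0,0⟩ k-->⟨0,0⟩
result: ⟨1 0 0; 1 1 0⟩

Answer: ⟨1 0 0; 1 1 0⟩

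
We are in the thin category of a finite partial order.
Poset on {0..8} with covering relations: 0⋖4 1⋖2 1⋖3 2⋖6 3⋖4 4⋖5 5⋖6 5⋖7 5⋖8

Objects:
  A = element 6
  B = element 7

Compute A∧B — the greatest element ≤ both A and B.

{x : x≤A ∧ x≤B} = {0,1,3,4,5}  (A=6, B=7)
  0 ≤ 5
  1 ≤ 5
  3 ≤ 5
  4 ≤ 5
  5 ≤ 5
glb = 5

Answer: A∧B = 5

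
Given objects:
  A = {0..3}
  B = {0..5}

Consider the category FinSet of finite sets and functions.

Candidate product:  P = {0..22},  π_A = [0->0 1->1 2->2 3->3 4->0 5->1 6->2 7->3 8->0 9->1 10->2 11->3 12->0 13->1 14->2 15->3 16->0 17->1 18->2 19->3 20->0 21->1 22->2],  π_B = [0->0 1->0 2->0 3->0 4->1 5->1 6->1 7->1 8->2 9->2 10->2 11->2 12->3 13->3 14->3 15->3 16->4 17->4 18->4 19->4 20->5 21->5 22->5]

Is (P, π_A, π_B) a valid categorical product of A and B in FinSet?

Answer: NOT A VALID PRODUCT — |P|=23 ≠ |A|·|B|=24

Derivation:
|A|·|B| = 4·6 = 24;  |P| = 23
  → cardinalities differ; no bijection possible.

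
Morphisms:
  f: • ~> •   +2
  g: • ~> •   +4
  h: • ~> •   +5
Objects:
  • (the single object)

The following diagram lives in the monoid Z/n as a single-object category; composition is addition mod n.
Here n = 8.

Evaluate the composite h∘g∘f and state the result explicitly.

  0 +2≡2 +4≡6 +5≡3  (mod 8)
composite: +3

Answer: +3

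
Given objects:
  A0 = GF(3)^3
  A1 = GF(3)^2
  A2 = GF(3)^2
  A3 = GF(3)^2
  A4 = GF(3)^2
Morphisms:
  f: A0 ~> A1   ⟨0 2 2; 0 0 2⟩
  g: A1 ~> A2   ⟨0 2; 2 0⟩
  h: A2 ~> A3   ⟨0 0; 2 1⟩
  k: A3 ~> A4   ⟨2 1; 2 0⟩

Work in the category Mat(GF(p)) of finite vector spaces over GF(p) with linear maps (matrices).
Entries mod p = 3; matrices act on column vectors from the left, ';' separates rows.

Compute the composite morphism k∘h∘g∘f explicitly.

  e0=(1,0,0) f~>(0,0) g~>(0,0) h~>(0,0) k~>(0,0)
  e1=(0,1,0) f~>(2,0) g~>(0,1) h~>(0,1) k~>(1,0)
  e2=(0,0,1) f~>(2,2) g~>(1,1) h~>(0,0) k~>(0,0)
composite: ⟨0 1 0; 0 0 0⟩

Answer: ⟨0 1 0; 0 0 0⟩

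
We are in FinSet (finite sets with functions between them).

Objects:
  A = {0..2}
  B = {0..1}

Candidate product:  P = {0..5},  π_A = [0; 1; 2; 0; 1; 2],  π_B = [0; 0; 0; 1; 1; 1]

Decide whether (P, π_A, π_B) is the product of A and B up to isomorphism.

Answer: VALID PRODUCT

Trace:
|A|·|B| = 3·2 = 6;  |P| = 6
Check the pairing map k ↦ (π_A(k), π_B(k)):
  0 : (0,0)
  1 : (1,0)
  2 : (2,0)
  3 : (0,1)
  4 : (1,1)
  5 : (2,1)
distinct pairs in image: 6 / 6 needed
  → bijection onto A×B; projections well-typed.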